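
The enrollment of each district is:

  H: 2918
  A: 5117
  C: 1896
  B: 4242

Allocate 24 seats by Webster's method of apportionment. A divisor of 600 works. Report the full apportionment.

H=5; A=9; C=3; B=7

With modified divisor 600: modified quotas H 4.863, A 8.528, C 3.160, B 7.070.
Rounding to the nearest integer: H 5, A 9, C 3, B 7 (total 24).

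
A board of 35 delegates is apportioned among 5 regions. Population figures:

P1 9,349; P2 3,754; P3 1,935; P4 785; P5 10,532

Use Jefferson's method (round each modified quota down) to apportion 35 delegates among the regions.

Standard divisor 26355/35 ≈ 753; standard quotas: P1 12.416, P2 4.985, P3 2.570, P4 1.042, P5 13.987.
Rounding down gives 12, 4, 2, 1, 13 = 32 seats, so the divisor must be adjusted.
With modified divisor 710: modified quotas P1 13.168, P2 5.287, P3 2.725, P4 1.106, P5 14.834.
Rounding down: P1 13, P2 5, P3 2, P4 1, P5 14 (total 35).

P1=13; P2=5; P3=2; P4=1; P5=14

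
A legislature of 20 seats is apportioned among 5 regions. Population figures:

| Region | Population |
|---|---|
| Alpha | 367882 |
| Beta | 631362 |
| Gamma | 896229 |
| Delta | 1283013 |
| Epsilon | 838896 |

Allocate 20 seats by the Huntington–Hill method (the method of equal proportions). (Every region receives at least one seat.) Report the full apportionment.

With divisor 199188: modified quotas Alpha 1.847, Beta 3.170, Gamma 4.499, Delta 6.441, Epsilon 4.212.
Geometric-mean thresholds: Alpha √(1·2)=1.414, Beta √(3·4)=3.464, Gamma √(4·5)=4.472, Delta √(6·7)=6.481, Epsilon √(4·5)=4.472.
Each quota rounded against its threshold gives Alpha 2, Beta 3, Gamma 5, Delta 6, Epsilon 4 (total 20).

Alpha: 2; Beta: 3; Gamma: 5; Delta: 6; Epsilon: 4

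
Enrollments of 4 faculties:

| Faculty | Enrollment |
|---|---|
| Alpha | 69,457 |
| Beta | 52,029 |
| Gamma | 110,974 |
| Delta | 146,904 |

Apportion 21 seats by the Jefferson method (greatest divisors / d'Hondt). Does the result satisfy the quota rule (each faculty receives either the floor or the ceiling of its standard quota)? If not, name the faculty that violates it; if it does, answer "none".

none

Standard quotas: Alpha 3.845, Beta 2.880, Gamma 6.143, Delta 8.132.
Jefferson allocation: Alpha 4, Beta 3, Gamma 6, Delta 8.
Every allocation lies between the lower and upper quota.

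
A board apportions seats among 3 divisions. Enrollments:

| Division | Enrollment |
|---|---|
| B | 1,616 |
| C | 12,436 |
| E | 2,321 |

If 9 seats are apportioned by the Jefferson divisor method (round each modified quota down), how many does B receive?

1

Standard divisor 16373/9 ≈ 1819.222; standard quotas: B 0.888, C 6.836, E 1.276.
Rounding down gives 0, 6, 1 = 7 seats, so the divisor must be adjusted.
With modified divisor 1572.95: modified quotas B 1.027, C 7.906, E 1.476.
Rounding down: B 1, C 7, E 1 (total 9).
B receives 1.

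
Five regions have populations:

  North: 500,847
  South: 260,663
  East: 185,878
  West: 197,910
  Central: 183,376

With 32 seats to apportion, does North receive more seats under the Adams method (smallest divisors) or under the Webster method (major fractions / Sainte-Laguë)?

Webster

Adams: North 11, South 6, East 5, West 5, Central 5.
Webster: North 12, South 6, East 5, West 5, Central 4.
North gets 11 under Adams and 12 under Webster.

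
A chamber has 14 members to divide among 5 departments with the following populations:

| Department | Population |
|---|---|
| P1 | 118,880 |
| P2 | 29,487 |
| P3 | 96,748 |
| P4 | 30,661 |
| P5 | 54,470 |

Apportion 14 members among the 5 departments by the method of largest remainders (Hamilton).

Total 330246; standard divisor 330246/14 = 23589.
Standard quotas: P1 5.0396, P2 1.2500, P3 4.1014, P4 1.2998, P5 2.3091.
Lower quotas: P1 5, P2 1, P3 4, P4 1, P5 2 (sum 13, leaving 1 seat).
Remainders in descending order: P5 0.3091, P4 0.2998, P2 0.2500, P3 0.1014, P1 0.0396.
Largest remainder: P5 receives the extra seat.

P1 5, P2 1, P3 4, P4 1, P5 3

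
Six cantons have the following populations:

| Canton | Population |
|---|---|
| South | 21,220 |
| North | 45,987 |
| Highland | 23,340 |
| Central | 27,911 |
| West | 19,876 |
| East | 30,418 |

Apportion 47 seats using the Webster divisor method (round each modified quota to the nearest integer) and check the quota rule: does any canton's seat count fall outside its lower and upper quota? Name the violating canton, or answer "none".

Standard quotas: South 5.910, North 12.808, Highland 6.501, Central 7.774, West 5.536, East 8.472.
Webster allocation: South 6, North 13, Highland 6, Central 8, West 6, East 8.
Every allocation lies between the lower and upper quota.

none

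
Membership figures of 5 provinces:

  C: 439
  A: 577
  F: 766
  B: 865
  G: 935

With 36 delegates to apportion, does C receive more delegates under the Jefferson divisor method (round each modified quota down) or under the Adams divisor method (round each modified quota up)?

Jefferson: C 4, A 6, F 8, B 9, G 9.
Adams: C 5, A 6, F 8, B 8, G 9.
C gets 4 under Jefferson and 5 under Adams.

Adams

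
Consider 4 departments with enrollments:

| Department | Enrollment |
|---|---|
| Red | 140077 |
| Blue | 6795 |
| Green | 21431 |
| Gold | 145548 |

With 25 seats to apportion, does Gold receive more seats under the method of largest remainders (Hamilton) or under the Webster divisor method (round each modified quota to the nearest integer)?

Hamilton

Hamilton: Red 11, Blue 0, Green 2, Gold 12.
Webster: Red 11, Blue 1, Green 2, Gold 11.
Gold gets 12 under Hamilton and 11 under Webster.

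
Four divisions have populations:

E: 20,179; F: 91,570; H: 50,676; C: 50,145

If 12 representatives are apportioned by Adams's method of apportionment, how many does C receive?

Standard divisor 212570/12 ≈ 17714.167; standard quotas: E 1.139, F 5.169, H 2.861, C 2.831.
Rounding up gives 2, 6, 3, 3 = 14 seats, so the divisor must be adjusted.
With modified divisor 21500: modified quotas E 0.939, F 4.259, H 2.357, C 2.332.
Rounding up: E 1, F 5, H 3, C 3 (total 12).
C receives 3.

3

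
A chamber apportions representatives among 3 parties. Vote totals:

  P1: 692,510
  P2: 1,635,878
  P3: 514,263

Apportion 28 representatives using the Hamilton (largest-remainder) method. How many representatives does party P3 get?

5

Standard divisor: 2842651 ÷ 28 ≈ 101523.25.
Standard quotas: P1 6.8212, P2 16.1133, P3 5.0655.
Lower quotas: P1 6, P2 16, P3 5 (sum 27, leaving 1 seat).
Remainders in descending order: P1 0.8212, P2 0.1133, P3 0.0655.
The surplus seat goes to P1.
P3 receives 5.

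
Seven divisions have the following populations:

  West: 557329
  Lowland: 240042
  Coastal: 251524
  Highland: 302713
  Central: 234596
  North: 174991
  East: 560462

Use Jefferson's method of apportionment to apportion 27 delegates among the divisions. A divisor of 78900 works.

With modified divisor 78900: modified quotas West 7.064, Lowland 3.042, Coastal 3.188, Highland 3.837, Central 2.973, North 2.218, East 7.103.
Rounding down: West 7, Lowland 3, Coastal 3, Highland 3, Central 2, North 2, East 7 (total 27).

West 7, Lowland 3, Coastal 3, Highland 3, Central 2, North 2, East 7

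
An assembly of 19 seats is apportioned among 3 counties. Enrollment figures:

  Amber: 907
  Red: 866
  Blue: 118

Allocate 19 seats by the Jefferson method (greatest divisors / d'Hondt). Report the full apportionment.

Amber 9, Red 9, Blue 1

Standard divisor 1891/19 ≈ 99.526; standard quotas: Amber 9.113, Red 8.701, Blue 1.186.
Rounding down gives 9, 8, 1 = 18 seats, so the divisor must be adjusted.
With modified divisor 93: modified quotas Amber 9.753, Red 9.312, Blue 1.269.
Rounding down: Amber 9, Red 9, Blue 1 (total 19).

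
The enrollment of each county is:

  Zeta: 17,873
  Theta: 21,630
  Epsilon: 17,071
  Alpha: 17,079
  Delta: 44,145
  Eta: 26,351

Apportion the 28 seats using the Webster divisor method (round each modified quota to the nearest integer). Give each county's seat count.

Standard divisor 144149/28 ≈ 5148.179; standard quotas: Zeta 3.472, Theta 4.201, Epsilon 3.316, Alpha 3.317, Delta 8.575, Eta 5.119.
Rounding to the nearest integer gives 3, 4, 3, 3, 9, 5 = 27 seats, so the divisor must be adjusted.
With modified divisor 5000: modified quotas Zeta 3.575, Theta 4.326, Epsilon 3.414, Alpha 3.416, Delta 8.829, Eta 5.270.
Rounding to the nearest integer: Zeta 4, Theta 4, Epsilon 3, Alpha 3, Delta 9, Eta 5 (total 28).

Zeta 4, Theta 4, Epsilon 3, Alpha 3, Delta 9, Eta 5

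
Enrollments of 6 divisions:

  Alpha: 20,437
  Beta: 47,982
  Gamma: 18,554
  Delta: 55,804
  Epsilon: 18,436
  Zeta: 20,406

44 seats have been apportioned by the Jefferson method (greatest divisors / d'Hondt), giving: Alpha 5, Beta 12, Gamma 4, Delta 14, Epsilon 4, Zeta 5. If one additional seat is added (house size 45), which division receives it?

Priority for the next seat is population ÷ (current seats + 1).
Priorities: Alpha 3406.167, Beta 3690.923, Gamma 3710.800, Delta 3720.267, Epsilon 3687.200, Zeta 3401.000.
Highest priority: Delta.

Delta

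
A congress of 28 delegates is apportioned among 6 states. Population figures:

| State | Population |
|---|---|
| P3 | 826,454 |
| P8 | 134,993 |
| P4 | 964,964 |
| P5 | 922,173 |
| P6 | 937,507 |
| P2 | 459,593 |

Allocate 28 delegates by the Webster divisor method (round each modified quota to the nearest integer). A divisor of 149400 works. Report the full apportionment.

P3: 6, P8: 1, P4: 6, P5: 6, P6: 6, P2: 3

With modified divisor 149400: modified quotas P3 5.532, P8 0.904, P4 6.459, P5 6.173, P6 6.275, P2 3.076.
Rounding to the nearest integer: P3 6, P8 1, P4 6, P5 6, P6 6, P2 3 (total 28).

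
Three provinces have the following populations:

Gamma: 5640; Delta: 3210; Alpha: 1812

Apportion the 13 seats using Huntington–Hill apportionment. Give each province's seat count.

Gamma 7; Delta 4; Alpha 2

With divisor 812: modified quotas Gamma 6.946, Delta 3.953, Alpha 2.232.
Geometric-mean thresholds: Gamma √(6·7)=6.481, Delta √(3·4)=3.464, Alpha √(2·3)=2.449.
Each quota rounded against its threshold gives Gamma 7, Delta 4, Alpha 2 (total 13).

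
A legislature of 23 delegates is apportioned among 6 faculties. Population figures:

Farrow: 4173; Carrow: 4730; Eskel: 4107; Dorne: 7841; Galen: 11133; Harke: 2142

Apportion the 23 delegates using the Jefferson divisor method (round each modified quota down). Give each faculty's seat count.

Farrow 3, Carrow 3, Eskel 3, Dorne 5, Galen 8, Harke 1

Standard divisor 34126/23 ≈ 1483.739; standard quotas: Farrow 2.812, Carrow 3.188, Eskel 2.768, Dorne 5.285, Galen 7.503, Harke 1.444.
Rounding down gives 2, 3, 2, 5, 7, 1 = 20 seats, so the divisor must be adjusted.
With modified divisor 1340: modified quotas Farrow 3.114, Carrow 3.530, Eskel 3.065, Dorne 5.851, Galen 8.308, Harke 1.599.
Rounding down: Farrow 3, Carrow 3, Eskel 3, Dorne 5, Galen 8, Harke 1 (total 23).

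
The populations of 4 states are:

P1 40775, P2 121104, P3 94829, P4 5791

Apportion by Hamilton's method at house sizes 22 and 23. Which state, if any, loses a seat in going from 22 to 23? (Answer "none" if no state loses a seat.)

At 22 seats: P1 3, P2 10, P3 8, P4 1.
At 23 seats: P1 4, P2 11, P3 8, P4 0.
P4 drops from 1 to 0.

P4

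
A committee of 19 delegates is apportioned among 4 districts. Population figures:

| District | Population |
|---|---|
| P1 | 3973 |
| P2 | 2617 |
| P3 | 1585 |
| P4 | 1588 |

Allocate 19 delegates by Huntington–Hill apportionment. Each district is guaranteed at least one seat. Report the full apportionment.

With divisor 504: modified quotas P1 7.883, P2 5.192, P3 3.145, P4 3.151.
Geometric-mean thresholds: P1 √(7·8)=7.483, P2 √(5·6)=5.477, P3 √(3·4)=3.464, P4 √(3·4)=3.464.
Each quota rounded against its threshold gives P1 8, P2 5, P3 3, P4 3 (total 19).

P1=8, P2=5, P3=3, P4=3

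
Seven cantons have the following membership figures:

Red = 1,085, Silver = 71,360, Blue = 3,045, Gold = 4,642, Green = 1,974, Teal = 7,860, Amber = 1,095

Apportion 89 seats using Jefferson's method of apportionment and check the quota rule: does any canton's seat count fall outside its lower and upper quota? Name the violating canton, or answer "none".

Standard quotas: Red 1.060, Silver 69.745, Blue 2.976, Gold 4.537, Green 1.929, Teal 7.682, Amber 1.070.
Jefferson allocation: Red 1, Silver 72, Blue 3, Gold 4, Green 1, Teal 7, Amber 1.
Silver has quota 69.745 (lower 69, upper 70) but receives 72 — outside the quota interval.

Silver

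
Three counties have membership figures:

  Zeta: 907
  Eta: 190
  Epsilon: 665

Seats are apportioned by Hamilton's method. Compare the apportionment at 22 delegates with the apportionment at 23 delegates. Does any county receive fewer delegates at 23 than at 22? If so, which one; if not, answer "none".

Eta

At 22 seats: Zeta 11, Eta 3, Epsilon 8.
At 23 seats: Zeta 12, Eta 2, Epsilon 9.
Eta drops from 3 to 2.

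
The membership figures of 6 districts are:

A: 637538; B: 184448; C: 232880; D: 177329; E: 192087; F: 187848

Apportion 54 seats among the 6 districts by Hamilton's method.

Total 1612130; standard divisor 1612130/54 ≈ 29854.259.
Standard quotas: A 21.3550, B 6.1783, C 7.8006, D 5.9398, E 6.4342, F 6.2922.
Lower quotas: A 21, B 6, C 7, D 5, E 6, F 6 (sum 51, leaving 3 seats).
Remainders in descending order: D 0.9398, C 0.8006, E 0.4342, A 0.3550, F 0.2922, B 0.1783.
The surplus seats go to D, C, E.

A=21; B=6; C=8; D=6; E=7; F=6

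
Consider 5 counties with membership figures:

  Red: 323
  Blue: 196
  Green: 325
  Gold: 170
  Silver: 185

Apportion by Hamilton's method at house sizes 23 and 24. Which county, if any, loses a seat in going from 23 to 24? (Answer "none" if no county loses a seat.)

none

At 23 seats: Red 6, Blue 4, Green 6, Gold 3, Silver 4.
At 24 seats: Red 6, Blue 4, Green 7, Gold 3, Silver 4.
No county's allocation decreased.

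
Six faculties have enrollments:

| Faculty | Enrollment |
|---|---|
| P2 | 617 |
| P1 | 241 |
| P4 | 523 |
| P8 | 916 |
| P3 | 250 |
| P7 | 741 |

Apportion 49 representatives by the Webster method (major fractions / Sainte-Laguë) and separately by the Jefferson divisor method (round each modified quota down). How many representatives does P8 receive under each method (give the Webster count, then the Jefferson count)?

Webster: P2 9, P1 4, P4 8, P8 13, P3 4, P7 11.
Jefferson: P2 9, P1 3, P4 8, P8 14, P3 4, P7 11.
P8 gets 13 under Webster and 14 under Jefferson.

13 and 14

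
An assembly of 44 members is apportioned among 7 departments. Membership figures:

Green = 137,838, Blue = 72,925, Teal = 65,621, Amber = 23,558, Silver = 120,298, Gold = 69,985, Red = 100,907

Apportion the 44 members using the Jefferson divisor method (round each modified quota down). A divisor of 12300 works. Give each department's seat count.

Green: 11, Blue: 5, Teal: 5, Amber: 1, Silver: 9, Gold: 5, Red: 8

With modified divisor 12300: modified quotas Green 11.206, Blue 5.929, Teal 5.335, Amber 1.915, Silver 9.780, Gold 5.690, Red 8.204.
Rounding down: Green 11, Blue 5, Teal 5, Amber 1, Silver 9, Gold 5, Red 8 (total 44).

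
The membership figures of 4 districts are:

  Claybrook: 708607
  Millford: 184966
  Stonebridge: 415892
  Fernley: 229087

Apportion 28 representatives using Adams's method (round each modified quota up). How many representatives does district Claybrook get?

Standard divisor 1538552/28 ≈ 54948.286; standard quotas: Claybrook 12.896, Millford 3.366, Stonebridge 7.569, Fernley 4.169.
Rounding up gives 13, 4, 8, 5 = 30 seats, so the divisor must be adjusted.
With modified divisor 59200: modified quotas Claybrook 11.970, Millford 3.124, Stonebridge 7.025, Fernley 3.870.
Rounding up: Claybrook 12, Millford 4, Stonebridge 8, Fernley 4 (total 28).
Claybrook receives 12.

12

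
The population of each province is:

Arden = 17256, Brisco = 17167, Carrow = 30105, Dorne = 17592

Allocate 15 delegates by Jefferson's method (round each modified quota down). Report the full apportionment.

Standard divisor 82120/15 ≈ 5474.667; standard quotas: Arden 3.152, Brisco 3.136, Carrow 5.499, Dorne 3.213.
Rounding down gives 3, 3, 5, 3 = 14 seats, so the divisor must be adjusted.
With modified divisor 4700: modified quotas Arden 3.671, Brisco 3.653, Carrow 6.405, Dorne 3.743.
Rounding down: Arden 3, Brisco 3, Carrow 6, Dorne 3 (total 15).

Arden 3; Brisco 3; Carrow 6; Dorne 3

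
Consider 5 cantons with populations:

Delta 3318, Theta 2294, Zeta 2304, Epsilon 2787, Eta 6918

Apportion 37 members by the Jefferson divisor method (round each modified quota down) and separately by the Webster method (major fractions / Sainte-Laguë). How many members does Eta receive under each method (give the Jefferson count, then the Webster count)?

Jefferson: Delta 7, Theta 4, Zeta 5, Epsilon 6, Eta 15.
Webster: Delta 7, Theta 5, Zeta 5, Epsilon 6, Eta 14.
Eta gets 15 under Jefferson and 14 under Webster.

15 and 14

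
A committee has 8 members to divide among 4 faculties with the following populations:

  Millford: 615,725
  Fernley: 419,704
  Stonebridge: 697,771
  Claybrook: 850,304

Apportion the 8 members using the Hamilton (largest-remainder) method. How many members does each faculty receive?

Millford=2; Fernley=1; Stonebridge=2; Claybrook=3

The standard divisor is 2583504/8 = 322938.
Standard quotas: Millford 1.9066, Fernley 1.2996, Stonebridge 2.1607, Claybrook 2.6330.
Lower quotas: Millford 1, Fernley 1, Stonebridge 2, Claybrook 2 (sum 6, leaving 2 seats).
Remainders in descending order: Millford 0.9066, Claybrook 0.6330, Fernley 0.2996, Stonebridge 0.1607.
Largest remainders: Millford, Claybrook receive the extra seats.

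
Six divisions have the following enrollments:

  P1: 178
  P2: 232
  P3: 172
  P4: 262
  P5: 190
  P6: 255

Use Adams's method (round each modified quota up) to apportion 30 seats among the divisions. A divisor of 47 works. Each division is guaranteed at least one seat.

With modified divisor 47: modified quotas P1 3.787, P2 4.936, P3 3.660, P4 5.574, P5 4.043, P6 5.426.
Rounding up: P1 4, P2 5, P3 4, P4 6, P5 5, P6 6 (total 30).

P1: 4, P2: 5, P3: 4, P4: 6, P5: 5, P6: 6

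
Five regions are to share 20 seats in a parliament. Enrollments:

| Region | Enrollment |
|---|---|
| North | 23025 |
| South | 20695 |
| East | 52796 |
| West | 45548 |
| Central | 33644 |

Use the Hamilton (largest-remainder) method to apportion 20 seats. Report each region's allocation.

North=3; South=2; East=6; West=5; Central=4

The standard divisor is 175708/20 ≈ 8785.4.
Standard quotas: North 2.6208, South 2.3556, East 6.0095, West 5.1845, Central 3.8295.
Lower quotas: North 2, South 2, East 6, West 5, Central 3 (sum 18, leaving 2 seats).
Remainders in descending order: Central 0.8295, North 0.6208, South 0.3556, West 0.1845, East 0.0095.
The surplus seats go to Central, North.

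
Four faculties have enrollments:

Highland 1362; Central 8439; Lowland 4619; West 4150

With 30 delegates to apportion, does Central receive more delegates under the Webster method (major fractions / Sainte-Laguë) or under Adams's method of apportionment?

Webster: Highland 2, Central 14, Lowland 7, West 7.
Adams: Highland 3, Central 13, Lowland 7, West 7.
Central gets 14 under Webster and 13 under Adams.

Webster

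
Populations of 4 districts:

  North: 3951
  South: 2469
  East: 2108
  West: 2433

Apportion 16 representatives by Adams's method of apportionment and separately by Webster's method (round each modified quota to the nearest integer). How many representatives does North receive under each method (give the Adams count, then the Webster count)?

5 and 6

Adams: North 5, South 4, East 3, West 4.
Webster: North 6, South 4, East 3, West 3.
North gets 5 under Adams and 6 under Webster.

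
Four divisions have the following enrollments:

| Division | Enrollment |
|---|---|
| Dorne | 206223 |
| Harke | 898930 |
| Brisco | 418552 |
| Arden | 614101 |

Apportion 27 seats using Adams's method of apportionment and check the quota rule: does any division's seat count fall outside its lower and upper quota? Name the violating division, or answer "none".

Standard quotas: Dorne 2.605, Harke 11.353, Brisco 5.286, Arden 7.756.
Adams allocation: Dorne 3, Harke 11, Brisco 5, Arden 8.
Every allocation lies between the lower and upper quota.

none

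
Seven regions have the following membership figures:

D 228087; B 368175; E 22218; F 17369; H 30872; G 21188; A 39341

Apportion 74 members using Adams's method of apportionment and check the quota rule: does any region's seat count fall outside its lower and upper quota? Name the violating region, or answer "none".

B

Standard quotas: D 23.209, B 37.463, E 2.261, F 1.767, H 3.141, G 2.156, A 4.003.
Adams allocation: D 23, B 36, E 3, F 2, H 3, G 3, A 4.
B has quota 37.463 (lower 37, upper 38) but receives 36 — outside the quota interval.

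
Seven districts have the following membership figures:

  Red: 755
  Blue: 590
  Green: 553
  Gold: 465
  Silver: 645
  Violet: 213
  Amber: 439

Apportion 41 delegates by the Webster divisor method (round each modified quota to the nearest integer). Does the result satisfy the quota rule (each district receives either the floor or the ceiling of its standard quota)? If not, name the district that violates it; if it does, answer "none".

none

Standard quotas: Red 8.458, Blue 6.609, Green 6.195, Gold 5.209, Silver 7.225, Violet 2.386, Amber 4.918.
Webster allocation: Red 9, Blue 7, Green 6, Gold 5, Silver 7, Violet 2, Amber 5.
Every allocation lies between the lower and upper quota.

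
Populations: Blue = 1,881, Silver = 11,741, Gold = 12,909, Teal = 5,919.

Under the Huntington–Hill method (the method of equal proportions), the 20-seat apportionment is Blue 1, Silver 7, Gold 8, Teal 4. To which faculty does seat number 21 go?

Priority for the next seat is population ÷ (√(s·(s+1))).
Priorities: Blue 1330.068, Silver 1568.957, Gold 1521.340, Teal 1323.529.
Highest priority: Silver.

Silver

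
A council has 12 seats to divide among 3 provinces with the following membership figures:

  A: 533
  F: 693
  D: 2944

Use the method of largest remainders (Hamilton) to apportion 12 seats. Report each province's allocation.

The standard divisor is 4170/12 ≈ 347.5.
Standard quotas: A 1.534, F 1.994, D 8.472.
Lower quotas: A 1, F 1, D 8 (sum 10, leaving 2 seats).
Remainders in descending order: F 0.994, A 0.534, D 0.472.
Largest remainders: F, A receive the extra seats.

A: 2; F: 2; D: 8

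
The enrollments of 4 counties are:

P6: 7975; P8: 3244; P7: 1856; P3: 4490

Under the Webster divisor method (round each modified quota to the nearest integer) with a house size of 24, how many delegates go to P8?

Standard divisor 17565/24 ≈ 731.875; standard quotas: P6 10.897, P8 4.432, P7 2.536, P3 6.135.
Rounding to the nearest integer gives P6 11, P8 4, P7 3, P3 6 — total 24, matching the house size, so no adjustment is needed.
P8 receives 4.

4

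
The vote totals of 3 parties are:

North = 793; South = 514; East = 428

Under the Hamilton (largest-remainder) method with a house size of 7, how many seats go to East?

Standard divisor: 1735 ÷ 7 ≈ 247.857.
Standard quotas: North 3.199, South 2.074, East 1.727.
Lower quotas: North 3, South 2, East 1 (sum 6, leaving 1 seat).
Remainders in descending order: East 0.727, North 0.199, South 0.074.
The surplus seat goes to East.
East receives 2.

2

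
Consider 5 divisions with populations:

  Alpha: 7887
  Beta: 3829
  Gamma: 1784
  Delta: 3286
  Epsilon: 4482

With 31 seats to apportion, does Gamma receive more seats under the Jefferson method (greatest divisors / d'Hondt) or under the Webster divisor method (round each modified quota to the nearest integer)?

Webster

Jefferson: Alpha 12, Beta 5, Gamma 2, Delta 5, Epsilon 7.
Webster: Alpha 11, Beta 6, Gamma 3, Delta 5, Epsilon 6.
Gamma gets 2 under Jefferson and 3 under Webster.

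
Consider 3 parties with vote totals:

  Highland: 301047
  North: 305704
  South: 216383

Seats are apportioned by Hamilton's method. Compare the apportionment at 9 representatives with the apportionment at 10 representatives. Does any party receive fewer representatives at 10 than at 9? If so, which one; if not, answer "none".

At 9 seats: Highland 3, North 3, South 3.
At 10 seats: Highland 4, North 4, South 2.
South drops from 3 to 2.

South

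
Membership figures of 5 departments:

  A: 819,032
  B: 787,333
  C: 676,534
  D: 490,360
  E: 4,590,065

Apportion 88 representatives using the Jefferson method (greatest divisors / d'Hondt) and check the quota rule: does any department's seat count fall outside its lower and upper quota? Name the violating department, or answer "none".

Standard quotas: A 9.788, B 9.410, C 8.085, D 5.860, E 54.856.
Jefferson allocation: A 10, B 9, C 8, D 5, E 56.
E has quota 54.856 (lower 54, upper 55) but receives 56 — outside the quota interval.

E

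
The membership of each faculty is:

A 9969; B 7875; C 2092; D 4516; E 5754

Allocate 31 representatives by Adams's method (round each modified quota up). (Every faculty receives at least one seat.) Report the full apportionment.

A 10; B 8; C 2; D 5; E 6

Standard divisor 30206/31 ≈ 974.387; standard quotas: A 10.231, B 8.082, C 2.147, D 4.635, E 5.905.
Rounding up gives 11, 9, 3, 5, 6 = 34 seats, so the divisor must be adjusted.
With modified divisor 1100: modified quotas A 9.063, B 7.159, C 1.902, D 4.105, E 5.231.
Rounding up: A 10, B 8, C 2, D 5, E 6 (total 31).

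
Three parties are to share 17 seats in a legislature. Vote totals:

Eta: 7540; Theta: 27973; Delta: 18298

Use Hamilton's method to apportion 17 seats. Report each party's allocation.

The standard divisor is 53811/17 ≈ 3165.353.
Standard quotas: Eta 2.3820, Theta 8.8372, Delta 5.7807.
Lower quotas: Eta 2, Theta 8, Delta 5 (sum 15, leaving 2 seats).
Remainders in descending order: Theta 0.8372, Delta 0.7807, Eta 0.3820.
Largest remainders: Theta, Delta receive the extra seats.

Eta: 2, Theta: 9, Delta: 6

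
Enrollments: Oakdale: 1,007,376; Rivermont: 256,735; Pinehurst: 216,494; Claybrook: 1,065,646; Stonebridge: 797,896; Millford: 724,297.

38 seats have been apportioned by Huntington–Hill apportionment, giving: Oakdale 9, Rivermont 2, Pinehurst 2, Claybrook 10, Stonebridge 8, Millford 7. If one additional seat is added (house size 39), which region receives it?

Priority for the next seat is population ÷ (√(s·(s+1))).
Priorities: Oakdale 106186.754, Rivermont 104811.625, Pinehurst 88383.305, Claybrook 101605.359, Stonebridge 94032.945, Millford 96788.258.
Highest priority: Oakdale.

Oakdale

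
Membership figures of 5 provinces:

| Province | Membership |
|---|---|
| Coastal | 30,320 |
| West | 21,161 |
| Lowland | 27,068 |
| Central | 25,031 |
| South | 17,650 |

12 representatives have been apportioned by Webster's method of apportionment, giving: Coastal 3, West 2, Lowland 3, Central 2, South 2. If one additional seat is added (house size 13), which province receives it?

Central

Priority for the next seat is population ÷ (current seats + 0.5).
Priorities: Coastal 8662.857, West 8464.400, Lowland 7733.714, Central 10012.400, South 7060.000.
Highest priority: Central.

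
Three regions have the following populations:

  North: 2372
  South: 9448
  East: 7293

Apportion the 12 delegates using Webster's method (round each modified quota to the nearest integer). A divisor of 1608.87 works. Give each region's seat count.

With modified divisor 1608.87: modified quotas North 1.474, South 5.872, East 4.533.
Rounding to the nearest integer: North 1, South 6, East 5 (total 12).

North 1, South 6, East 5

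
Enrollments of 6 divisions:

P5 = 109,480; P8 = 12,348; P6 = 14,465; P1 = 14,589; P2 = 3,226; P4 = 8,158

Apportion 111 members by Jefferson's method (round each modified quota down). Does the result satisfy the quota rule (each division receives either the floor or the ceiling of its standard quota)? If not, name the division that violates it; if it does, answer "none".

Standard quotas: P5 74.891, P8 8.447, P6 9.895, P1 9.980, P2 2.207, P4 5.581.
Jefferson allocation: P5 76, P8 8, P6 10, P1 10, P2 2, P4 5.
P5 has quota 74.891 (lower 74, upper 75) but receives 76 — outside the quota interval.

P5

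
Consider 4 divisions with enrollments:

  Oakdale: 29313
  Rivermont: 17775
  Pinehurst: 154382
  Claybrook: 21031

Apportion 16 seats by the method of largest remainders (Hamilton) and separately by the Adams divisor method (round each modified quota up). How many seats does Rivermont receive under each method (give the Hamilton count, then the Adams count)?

Hamilton: Oakdale 2, Rivermont 1, Pinehurst 11, Claybrook 2.
Adams: Oakdale 2, Rivermont 2, Pinehurst 10, Claybrook 2.
Rivermont gets 1 under Hamilton and 2 under Adams.

1 and 2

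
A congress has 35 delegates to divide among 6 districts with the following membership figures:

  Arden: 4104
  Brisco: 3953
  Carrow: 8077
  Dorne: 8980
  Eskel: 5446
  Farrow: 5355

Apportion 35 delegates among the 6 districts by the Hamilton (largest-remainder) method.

The standard divisor is 35915/35 ≈ 1026.143.
Standard quotas: Arden 3.9994, Brisco 3.8523, Carrow 7.8712, Dorne 8.7512, Eskel 5.3073, Farrow 5.2186.
Lower quotas: Arden 3, Brisco 3, Carrow 7, Dorne 8, Eskel 5, Farrow 5 (sum 31, leaving 4 seats).
Remainders in descending order: Arden 0.9994, Carrow 0.8712, Brisco 0.8523, Dorne 0.7512, Eskel 0.3073, Farrow 0.2186.
Largest remainders: Arden, Carrow, Brisco, Dorne receive the extra seats.

Arden: 4, Brisco: 4, Carrow: 8, Dorne: 9, Eskel: 5, Farrow: 5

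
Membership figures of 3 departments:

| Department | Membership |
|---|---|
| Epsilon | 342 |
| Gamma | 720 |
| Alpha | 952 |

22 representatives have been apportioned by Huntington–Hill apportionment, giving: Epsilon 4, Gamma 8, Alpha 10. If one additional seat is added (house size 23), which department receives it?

Alpha

Priority for the next seat is population ÷ (√(s·(s+1))).
Priorities: Epsilon 76.474, Gamma 84.853, Alpha 90.770.
Highest priority: Alpha.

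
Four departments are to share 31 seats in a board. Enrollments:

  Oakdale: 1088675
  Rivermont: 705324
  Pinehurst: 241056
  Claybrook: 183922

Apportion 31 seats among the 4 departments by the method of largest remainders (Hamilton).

Oakdale 15, Rivermont 10, Pinehurst 3, Claybrook 3

Standard divisor: 2218977 ÷ 31 ≈ 71579.903.
Standard quotas: Oakdale 15.2092, Rivermont 9.8537, Pinehurst 3.3676, Claybrook 2.5695.
Lower quotas: Oakdale 15, Rivermont 9, Pinehurst 3, Claybrook 2 (sum 29, leaving 2 seats).
Remainders in descending order: Rivermont 0.8537, Claybrook 0.5695, Pinehurst 0.3676, Oakdale 0.2092.
The surplus seats go to Rivermont, Claybrook.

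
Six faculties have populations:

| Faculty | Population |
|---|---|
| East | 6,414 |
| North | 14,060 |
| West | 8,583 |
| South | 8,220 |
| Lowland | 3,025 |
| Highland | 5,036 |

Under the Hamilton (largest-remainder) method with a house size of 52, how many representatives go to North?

16

The standard divisor is 45338/52 ≈ 871.885.
Standard quotas: East 7.3565, North 16.1260, West 9.8442, South 9.4279, Lowland 3.4695, Highland 5.7760.
Lower quotas: East 7, North 16, West 9, South 9, Lowland 3, Highland 5 (sum 49, leaving 3 seats).
Remainders in descending order: West 0.8442, Highland 0.7760, Lowland 0.4695, South 0.4279, East 0.3565, North 0.1260.
Largest remainders: West, Highland, Lowland receive the extra seats.
North receives 16.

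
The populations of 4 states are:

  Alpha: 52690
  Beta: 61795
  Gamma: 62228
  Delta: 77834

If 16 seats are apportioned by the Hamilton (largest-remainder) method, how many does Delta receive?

Standard divisor: 254547 ÷ 16 ≈ 15909.188.
Standard quotas: Alpha 3.3119, Beta 3.8842, Gamma 3.9115, Delta 4.8924.
Lower quotas: Alpha 3, Beta 3, Gamma 3, Delta 4 (sum 13, leaving 3 seats).
Remainders in descending order: Gamma 0.9115, Delta 0.8924, Beta 0.8842, Alpha 0.3119.
The surplus seats go to Gamma, Delta, Beta.
Delta receives 5.

5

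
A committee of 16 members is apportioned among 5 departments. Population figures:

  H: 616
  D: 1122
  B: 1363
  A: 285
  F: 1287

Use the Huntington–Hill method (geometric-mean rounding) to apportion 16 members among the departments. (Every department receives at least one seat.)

H 2, D 4, B 5, A 1, F 4

With divisor 296: modified quotas H 2.081, D 3.791, B 4.605, A 0.963, F 4.348.
Geometric-mean thresholds: H √(2·3)=2.449, D √(3·4)=3.464, B √(4·5)=4.472, A (min 1), F √(4·5)=4.472.
Each quota rounded against its threshold gives H 2, D 4, B 5, A 1, F 4 (total 16).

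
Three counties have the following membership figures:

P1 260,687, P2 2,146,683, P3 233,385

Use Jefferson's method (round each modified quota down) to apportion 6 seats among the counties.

P1 0, P2 6, P3 0

Standard divisor 2640755/6 ≈ 440125.833; standard quotas: P1 0.592, P2 4.877, P3 0.530.
Rounding down gives 0, 4, 0 = 4 seats, so the divisor must be adjusted.
With modified divisor 332200: modified quotas P1 0.785, P2 6.462, P3 0.703.
Rounding down: P1 0, P2 6, P3 0 (total 6).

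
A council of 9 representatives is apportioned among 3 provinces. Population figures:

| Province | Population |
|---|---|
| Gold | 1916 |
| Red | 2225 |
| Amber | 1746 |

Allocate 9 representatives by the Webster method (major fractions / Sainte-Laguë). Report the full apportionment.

Standard divisor 5887/9 ≈ 654.111; standard quotas: Gold 2.929, Red 3.402, Amber 2.669.
Rounding to the nearest integer gives Gold 3, Red 3, Amber 3 — total 9, matching the house size, so no adjustment is needed.

Gold 3; Red 3; Amber 3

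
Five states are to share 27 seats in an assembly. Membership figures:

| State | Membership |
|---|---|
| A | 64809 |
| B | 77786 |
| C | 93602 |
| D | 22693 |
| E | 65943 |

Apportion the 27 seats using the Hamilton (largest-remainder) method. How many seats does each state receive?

Standard divisor: 324833 ÷ 27 ≈ 12030.852.
Standard quotas: A 5.3869, B 6.4655, C 7.7802, D 1.8862, E 5.4812.
Lower quotas: A 5, B 6, C 7, D 1, E 5 (sum 24, leaving 3 seats).
Remainders in descending order: D 0.8862, C 0.7802, E 0.4812, B 0.4655, A 0.3869.
Largest remainders: D, C, E receive the extra seats.

A=5, B=6, C=8, D=2, E=6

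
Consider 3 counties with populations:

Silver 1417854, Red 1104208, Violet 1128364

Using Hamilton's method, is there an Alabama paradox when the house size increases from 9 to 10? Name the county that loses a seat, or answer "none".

none

At 9 seats: Silver 3, Red 3, Violet 3.
At 10 seats: Silver 4, Red 3, Violet 3.
No county's allocation decreased.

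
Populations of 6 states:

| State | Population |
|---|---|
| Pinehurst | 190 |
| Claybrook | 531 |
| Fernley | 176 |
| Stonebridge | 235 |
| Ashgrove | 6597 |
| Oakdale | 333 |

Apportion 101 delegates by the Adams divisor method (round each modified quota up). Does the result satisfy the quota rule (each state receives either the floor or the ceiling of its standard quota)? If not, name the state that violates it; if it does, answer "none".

Standard quotas: Pinehurst 2.380, Claybrook 6.652, Fernley 2.205, Stonebridge 2.944, Ashgrove 82.647, Oakdale 4.172.
Adams allocation: Pinehurst 3, Claybrook 7, Fernley 3, Stonebridge 3, Ashgrove 80, Oakdale 5.
Ashgrove has quota 82.647 (lower 82, upper 83) but receives 80 — outside the quota interval.

Ashgrove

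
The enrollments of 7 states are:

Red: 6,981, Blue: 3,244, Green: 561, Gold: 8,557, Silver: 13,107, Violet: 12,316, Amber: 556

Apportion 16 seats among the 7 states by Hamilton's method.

The standard divisor is 45322/16 ≈ 2832.625.
Standard quotas: Red 2.4645, Blue 1.1452, Green 0.1980, Gold 3.0209, Silver 4.6272, Violet 4.3479, Amber 0.1963.
Lower quotas: Red 2, Blue 1, Green 0, Gold 3, Silver 4, Violet 4, Amber 0 (sum 14, leaving 2 seats).
Remainders in descending order: Silver 0.6272, Red 0.4645, Violet 0.3479, Green 0.1980, Amber 0.1963, Blue 0.1452, Gold 0.0209.
Largest remainders: Silver, Red receive the extra seats.

Red 3; Blue 1; Green 0; Gold 3; Silver 5; Violet 4; Amber 0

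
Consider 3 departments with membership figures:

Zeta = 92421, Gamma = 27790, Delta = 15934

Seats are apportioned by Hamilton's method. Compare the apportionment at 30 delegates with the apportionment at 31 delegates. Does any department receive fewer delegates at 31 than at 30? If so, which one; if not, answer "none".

none

At 30 seats: Zeta 20, Gamma 6, Delta 4.
At 31 seats: Zeta 21, Gamma 6, Delta 4.
No department's allocation decreased.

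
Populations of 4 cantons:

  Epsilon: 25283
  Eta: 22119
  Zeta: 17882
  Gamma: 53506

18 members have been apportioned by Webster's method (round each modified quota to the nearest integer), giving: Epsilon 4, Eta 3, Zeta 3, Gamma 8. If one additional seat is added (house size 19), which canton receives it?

Eta

Priority for the next seat is population ÷ (current seats + 0.5).
Priorities: Epsilon 5618.444, Eta 6319.714, Zeta 5109.143, Gamma 6294.824.
Highest priority: Eta.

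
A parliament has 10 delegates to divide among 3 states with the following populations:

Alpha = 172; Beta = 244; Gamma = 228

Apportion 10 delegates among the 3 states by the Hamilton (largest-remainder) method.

Total 644; standard divisor 644/10 ≈ 64.4.
Standard quotas: Alpha 2.671, Beta 3.789, Gamma 3.540.
Lower quotas: Alpha 2, Beta 3, Gamma 3 (sum 8, leaving 2 seats).
Remainders in descending order: Beta 0.789, Alpha 0.671, Gamma 0.540.
Largest remainders: Beta, Alpha receive the extra seats.

Alpha 3, Beta 4, Gamma 3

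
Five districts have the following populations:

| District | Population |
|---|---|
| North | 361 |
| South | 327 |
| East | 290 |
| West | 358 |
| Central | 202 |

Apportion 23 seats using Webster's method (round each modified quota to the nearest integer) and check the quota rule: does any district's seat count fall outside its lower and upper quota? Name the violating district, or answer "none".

Standard quotas: North 5.399, South 4.890, East 4.337, West 5.354, Central 3.021.
Webster allocation: North 6, South 5, East 4, West 5, Central 3.
Every allocation lies between the lower and upper quota.

none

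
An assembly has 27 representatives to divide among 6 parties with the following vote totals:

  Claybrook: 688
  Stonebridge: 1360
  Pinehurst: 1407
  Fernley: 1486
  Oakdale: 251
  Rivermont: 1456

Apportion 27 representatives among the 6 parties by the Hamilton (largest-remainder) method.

Claybrook=3; Stonebridge=5; Pinehurst=6; Fernley=6; Oakdale=1; Rivermont=6

The standard divisor is 6648/27 ≈ 246.222.
Standard quotas: Claybrook 2.794, Stonebridge 5.523, Pinehurst 5.714, Fernley 6.035, Oakdale 1.019, Rivermont 5.913.
Lower quotas: Claybrook 2, Stonebridge 5, Pinehurst 5, Fernley 6, Oakdale 1, Rivermont 5 (sum 24, leaving 3 seats).
Remainders in descending order: Rivermont 0.913, Claybrook 0.794, Pinehurst 0.714, Stonebridge 0.523, Fernley 0.035, Oakdale 0.019.
The surplus seats go to Rivermont, Claybrook, Pinehurst.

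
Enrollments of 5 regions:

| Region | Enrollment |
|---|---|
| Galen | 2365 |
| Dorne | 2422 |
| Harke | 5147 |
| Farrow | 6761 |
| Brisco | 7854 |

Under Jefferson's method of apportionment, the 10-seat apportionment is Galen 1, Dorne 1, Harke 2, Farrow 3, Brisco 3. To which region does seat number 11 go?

Brisco

Priority for the next seat is population ÷ (current seats + 1).
Priorities: Galen 1182.500, Dorne 1211.000, Harke 1715.667, Farrow 1690.250, Brisco 1963.500.
Highest priority: Brisco.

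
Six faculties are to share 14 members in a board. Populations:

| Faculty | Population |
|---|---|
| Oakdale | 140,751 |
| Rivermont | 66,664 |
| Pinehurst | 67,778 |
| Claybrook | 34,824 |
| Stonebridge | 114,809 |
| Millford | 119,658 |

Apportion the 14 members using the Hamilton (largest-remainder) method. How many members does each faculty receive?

Oakdale=3, Rivermont=2, Pinehurst=2, Claybrook=1, Stonebridge=3, Millford=3

Standard divisor: 544484 ÷ 14 ≈ 38891.714.
Standard quotas: Oakdale 3.6190, Rivermont 1.7141, Pinehurst 1.7427, Claybrook 0.8954, Stonebridge 2.9520, Millford 3.0767.
Lower quotas: Oakdale 3, Rivermont 1, Pinehurst 1, Claybrook 0, Stonebridge 2, Millford 3 (sum 10, leaving 4 seats).
Remainders in descending order: Stonebridge 0.9520, Claybrook 0.8954, Pinehurst 0.7427, Rivermont 0.7141, Oakdale 0.6190, Millford 0.0767.
Largest remainders: Stonebridge, Claybrook, Pinehurst, Rivermont receive the extra seats.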